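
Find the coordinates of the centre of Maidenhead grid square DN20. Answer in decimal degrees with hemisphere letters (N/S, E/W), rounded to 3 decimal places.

Field D=3, N=13: +3·20° lon, +13·10° lat → SW at lon -120°, lat 40°.
Square 2, 0: +2·2° lon, +0·1° lat → SW at lon -116°, lat 40°.
Cell spans 2° lon × 1° lat. Centre is SW corner plus half of each.
latitude 40.500° N, longitude 115.000° W.

40.500° N, 115.000° W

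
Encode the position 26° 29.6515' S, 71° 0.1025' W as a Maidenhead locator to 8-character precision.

FG43lm91

Add 180° to longitude and 90° to latitude: 108.99829, 63.50581.
Field: 108.99829/20 → 5 → F, 63.50581/10 → 6 → G; chars FG.
Square: 8.99829/2 → 4, 3.50581/1 → 3; chars 43.
Subsquare: 0.99829/0.0833333 → 11 → l, 0.50581/0.0416667 → 12 → m; chars lm.
Extended square: 0.08162/0.00833333 → 9, 0.00581/0.00416667 → 1; chars 91.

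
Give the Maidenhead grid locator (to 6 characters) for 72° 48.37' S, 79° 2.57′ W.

Shift to the Maidenhead origin (180°W, 90°S): lon 100.9572, lat 17.1938.
Field (20°×10°, letters A–R): 100.9572/20 → 5 → F, 17.1938/10 → 1 → B; chars FB.
Square (2°×1°, digits 0–9): 0.9572/2 → 0, 7.1938/1 → 7; chars 07.
Subsquare (5′×2.5′, letters a–x): 0.9572/0.0833333 → 11 → l, 0.1938/0.0416667 → 4 → e; chars le.

FB07le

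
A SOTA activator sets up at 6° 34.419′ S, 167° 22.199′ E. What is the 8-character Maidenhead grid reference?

RI33qk42

Offset from 180°W / 90°S: lon 347.36998°, lat 83.42635°.
Field (20°×10°, letters A–R): lon ⌊347.36998/20⌋ = 17 → R; lat ⌊83.42635/10⌋ = 8 → I.
Square (2°×1°, digits 0–9): lon ⌊7.36998/2⌋ = 3; lat ⌊3.42635/1⌋ = 3.
Subsquare (5′×2.5′, letters a–x): lon ⌊1.36998/0.0833333⌋ = 16 → q; lat ⌊0.42635/0.0416667⌋ = 10 → k.
Extended square (30″×15″, digits 0–9): lon ⌊0.03665/0.00833333⌋ = 4; lat ⌊0.00968/0.00416667⌋ = 2.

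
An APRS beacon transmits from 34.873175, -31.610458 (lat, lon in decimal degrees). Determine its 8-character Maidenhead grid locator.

HM44eu69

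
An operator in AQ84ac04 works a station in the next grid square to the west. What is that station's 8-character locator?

AQ74xc94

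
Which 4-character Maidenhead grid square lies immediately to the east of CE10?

CE20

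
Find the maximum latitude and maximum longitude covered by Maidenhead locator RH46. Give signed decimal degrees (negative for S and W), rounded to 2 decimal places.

-13.00, 170.00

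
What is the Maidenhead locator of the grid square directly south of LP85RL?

LP85rk

Latitude subsquare l = 11; −1 → 10 = k.
The longitude characters are unchanged.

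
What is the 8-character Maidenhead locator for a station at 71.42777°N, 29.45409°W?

HQ51gk52

Offset from 180°W / 90°S: lon 150.54591°, lat 161.42777°.
Field: lon ⌊150.54591/20⌋ = 7 → H; lat ⌊161.42777/10⌋ = 16 → Q.
Square: lon ⌊10.54591/2⌋ = 5; lat ⌊1.42777/1⌋ = 1.
Subsquare: lon ⌊0.54591/0.0833333⌋ = 6 → g; lat ⌊0.42777/0.0416667⌋ = 10 → k.
Extended square: lon ⌊0.04591/0.00833333⌋ = 5; lat ⌊0.01110/0.00416667⌋ = 2.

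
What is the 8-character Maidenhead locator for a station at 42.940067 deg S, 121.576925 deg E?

PE07sb94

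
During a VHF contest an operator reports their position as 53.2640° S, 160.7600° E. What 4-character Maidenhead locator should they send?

RD06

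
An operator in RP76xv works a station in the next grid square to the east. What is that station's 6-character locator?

RP86av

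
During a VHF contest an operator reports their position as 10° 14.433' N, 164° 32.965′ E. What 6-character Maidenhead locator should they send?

Offset from 180°W / 90°S: lon 344.5494°, lat 100.2405°.
Field (20°×10°, letters A–R): 344.5494/20 → 17 → R, 100.2405/10 → 10 → K; chars RK.
Square (2°×1°, digits 0–9): 4.5494/2 → 2, 0.2405/1 → 0; chars 20.
Subsquare (5′×2.5′, letters a–x): 0.5494/0.0833333 → 6 → g, 0.2405/0.0416667 → 5 → f; chars gf.

RK20gf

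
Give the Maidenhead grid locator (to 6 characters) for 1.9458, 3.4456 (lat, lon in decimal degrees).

Add 180° to longitude and 90° to latitude: 183.4456, 91.9458.
Field: lon ⌊183.4456/20⌋ = 9 → J; lat ⌊91.9458/10⌋ = 9 → J.
Square: lon ⌊3.4456/2⌋ = 1; lat ⌊1.9458/1⌋ = 1.
Subsquare: lon ⌊1.4456/0.0833333⌋ = 17 → r; lat ⌊0.9458/0.0416667⌋ = 22 → w.

JJ11rw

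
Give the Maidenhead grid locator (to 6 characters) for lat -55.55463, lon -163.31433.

AD84ik

Offset from 180°W / 90°S: lon 16.6857°, lat 34.4454°.
Field: lon ⌊16.6857/20⌋ = 0 → A; lat ⌊34.4454/10⌋ = 3 → D.
Square: lon ⌊16.6857/2⌋ = 8; lat ⌊4.4454/1⌋ = 4.
Subsquare: lon ⌊0.6857/0.0833333⌋ = 8 → i; lat ⌊0.4454/0.0416667⌋ = 10 → k.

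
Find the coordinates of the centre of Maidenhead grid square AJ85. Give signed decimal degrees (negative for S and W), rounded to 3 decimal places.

Field A=0, J=9: +0·20° lon, +9·10° lat → SW at lon -180°, lat 0°.
Square 8, 5: +8·2° lon, +5·1° lat → SW at lon -164°, lat 5°.
Cell spans 2° lon × 1° lat. Centre is SW corner plus half of each.
latitude 5.500, longitude -163.000.

5.500, -163.000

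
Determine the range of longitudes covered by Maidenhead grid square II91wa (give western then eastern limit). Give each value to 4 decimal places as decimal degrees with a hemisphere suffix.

Field I=8, I=8: +8·20° lon, +8·10° lat → SW at lon -20°, lat -10°.
Square 9, 1: +9·2° lon, +1·1° lat → SW at lon -2°, lat -9°.
Subsquare w=22, a=0: +22·0.0833333° lon, +0·0.0416667° lat → SW at lon -0.166667°, lat -9°.
Cell spans 0.0833333° lon × 0.0416667° lat.
west 0.1667° W, east 0.0833° W.

0.1667° W, 0.0833° W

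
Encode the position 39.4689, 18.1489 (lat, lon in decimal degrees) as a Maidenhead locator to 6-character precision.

JM99bl

Shift to the Maidenhead origin (180°W, 90°S): lon 198.1489, lat 129.4689.
Field: 198.1489/20 → 9 → J, 129.4689/10 → 12 → M; chars JM.
Square: 18.1489/2 → 9, 9.4689/1 → 9; chars 99.
Subsquare: 0.1489/0.0833333 → 1 → b, 0.4689/0.0416667 → 11 → l; chars bl.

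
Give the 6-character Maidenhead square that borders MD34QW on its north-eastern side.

MD34rx

Longitude subsquare q = 16; +1 → 17 = r.
Latitude subsquare w = 22; +1 → 23 = x.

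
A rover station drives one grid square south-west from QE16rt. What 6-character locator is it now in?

Longitude subsquare r = 17; −1 → 16 = q.
Latitude subsquare t = 19; −1 → 18 = s.

QE16qs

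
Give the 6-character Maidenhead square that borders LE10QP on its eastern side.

Longitude subsquare q = 16; +1 → 17 = r.
The latitude characters are unchanged.

LE10rp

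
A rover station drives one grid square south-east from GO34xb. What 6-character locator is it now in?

GO44aa

Longitude subsquare x = 23; +1 → 24, wraps to 0 = a, carry into square.
Longitude square 3; +1 → 4.
Latitude subsquare b = 1; −1 → 0 = a.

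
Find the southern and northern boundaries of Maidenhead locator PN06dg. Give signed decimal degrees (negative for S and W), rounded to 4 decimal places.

46.2500, 46.2917

Field P=15, N=13: +15·20° lon, +13·10° lat → SW at lon 120°, lat 40°.
Square 0, 6: +0·2° lon, +6·1° lat → SW at lon 120°, lat 46°.
Subsquare d=3, g=6: +3·0.0833333° lon, +6·0.0416667° lat → SW at lon 120.25°, lat 46.25°.
Cell spans 0.0833333° lon × 0.0416667° lat.
south 46.2500, north 46.2917.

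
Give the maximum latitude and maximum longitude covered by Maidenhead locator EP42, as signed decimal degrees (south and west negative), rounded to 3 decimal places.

63.000, -90.000

Field E=4, P=15: +4·20° lon, +15·10° lat → SW at lon -100°, lat 60°.
Square 4, 2: +4·2° lon, +2·1° lat → SW at lon -92°, lat 62°.
Cell spans 2° lon × 1° lat. NE corner is SW corner plus one full cell.
latitude 63.000, longitude -90.000.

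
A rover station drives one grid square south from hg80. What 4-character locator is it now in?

Latitude square 0; −1 → -1, wraps to 9, carry into field.
Latitude field G = 6; −1 → 5 = F.
The longitude characters are unchanged.

HF89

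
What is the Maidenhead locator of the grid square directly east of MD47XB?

MD57ab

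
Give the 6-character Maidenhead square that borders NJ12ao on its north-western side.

Longitude subsquare a = 0; −1 → -1, wraps to 23 = x, carry into square.
Longitude square 1; −1 → 0.
Latitude subsquare o = 14; +1 → 15 = p.

NJ02xp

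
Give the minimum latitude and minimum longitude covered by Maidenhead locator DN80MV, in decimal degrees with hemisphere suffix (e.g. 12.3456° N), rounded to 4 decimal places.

40.8750° N, 103.0000° W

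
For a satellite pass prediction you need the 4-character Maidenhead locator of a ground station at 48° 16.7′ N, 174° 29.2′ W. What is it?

Offset from 180°W / 90°S: lon 5.51°, lat 138.28°.
Field (20°×10°, letters A–R): 5.51/20 → 0 → A, 138.28/10 → 13 → N; chars AN.
Square (2°×1°, digits 0–9): 5.51/2 → 2, 8.28/1 → 8; chars 28.

AN28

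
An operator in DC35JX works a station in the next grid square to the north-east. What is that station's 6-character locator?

Longitude subsquare j = 9; +1 → 10 = k.
Latitude subsquare x = 23; +1 → 24, wraps to 0 = a, carry into square.
Latitude square 5; +1 → 6.

DC36ka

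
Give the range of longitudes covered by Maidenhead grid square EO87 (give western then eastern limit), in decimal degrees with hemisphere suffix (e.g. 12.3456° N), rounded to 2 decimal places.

Field E=4, O=14: +4·20° lon, +14·10° lat → SW at lon -100°, lat 50°.
Square 8, 7: +8·2° lon, +7·1° lat → SW at lon -84°, lat 57°.
Cell spans 2° lon × 1° lat.
west 84.00° W, east 82.00° W.

84.00° W, 82.00° W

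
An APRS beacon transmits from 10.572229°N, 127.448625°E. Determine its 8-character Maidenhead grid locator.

Add 180° to longitude and 90° to latitude: 307.44862, 100.57223.
Field: lon ⌊307.44862/20⌋ = 15 → P; lat ⌊100.57223/10⌋ = 10 → K.
Square: lon ⌊7.44862/2⌋ = 3; lat ⌊0.57223/1⌋ = 0.
Subsquare: lon ⌊1.44862/0.0833333⌋ = 17 → r; lat ⌊0.57223/0.0416667⌋ = 13 → n.
Extended square: lon ⌊0.03196/0.00833333⌋ = 3; lat ⌊0.03056/0.00416667⌋ = 7.

PK30rn37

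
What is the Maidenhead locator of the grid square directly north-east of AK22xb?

AK32ac

Longitude subsquare x = 23; +1 → 24, wraps to 0 = a, carry into square.
Longitude square 2; +1 → 3.
Latitude subsquare b = 1; +1 → 2 = c.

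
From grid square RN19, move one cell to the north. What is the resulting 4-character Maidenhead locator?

RO10

Latitude square 9; +1 → 10, wraps to 0, carry into field.
Latitude field N = 13; +1 → 14 = O.
The longitude characters are unchanged.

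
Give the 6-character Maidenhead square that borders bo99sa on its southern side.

BO98sx

Latitude subsquare a = 0; −1 → -1, wraps to 23 = x, carry into square.
Latitude square 9; −1 → 8.
The longitude characters are unchanged.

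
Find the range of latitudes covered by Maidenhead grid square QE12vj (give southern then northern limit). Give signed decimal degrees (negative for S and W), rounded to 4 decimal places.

-47.6250, -47.5833

Field Q=16, E=4: +16·20° lon, +4·10° lat → SW at lon 140°, lat -50°.
Square 1, 2: +1·2° lon, +2·1° lat → SW at lon 142°, lat -48°.
Subsquare v=21, j=9: +21·0.0833333° lon, +9·0.0416667° lat → SW at lon 143.75°, lat -47.625°.
Cell spans 0.0833333° lon × 0.0416667° lat.
south -47.6250, north -47.5833.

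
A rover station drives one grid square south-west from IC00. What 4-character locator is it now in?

HB99

Longitude square 0; −1 → -1, wraps to 9, carry into field.
Longitude field I = 8; −1 → 7 = H.
Latitude square 0; −1 → -1, wraps to 9, carry into field.
Latitude field C = 2; −1 → 1 = B.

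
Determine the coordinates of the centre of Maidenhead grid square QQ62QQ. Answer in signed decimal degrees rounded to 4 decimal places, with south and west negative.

72.6875, 153.3750

Field Q=16, Q=16: +16·20° lon, +16·10° lat → SW at lon 140°, lat 70°.
Square 6, 2: +6·2° lon, +2·1° lat → SW at lon 152°, lat 72°.
Subsquare q=16, q=16: +16·0.0833333° lon, +16·0.0416667° lat → SW at lon 153.333°, lat 72.6667°.
Cell spans 0.0833333° lon × 0.0416667° lat. Centre is SW corner plus half of each.
latitude 72.6875, longitude 153.3750.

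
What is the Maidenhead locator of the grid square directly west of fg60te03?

Longitude extended square 0; −1 → -1, wraps to 9, carry into subsquare.
Longitude subsquare t = 19; −1 → 18 = s.
The latitude characters are unchanged.

FG60se93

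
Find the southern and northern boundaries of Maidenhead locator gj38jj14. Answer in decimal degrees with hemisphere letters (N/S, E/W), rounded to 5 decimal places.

8.39167° N, 8.39583° N

Field G=6, J=9: +6·20° lon, +9·10° lat → SW at lon -60°, lat 0°.
Square 3, 8: +3·2° lon, +8·1° lat → SW at lon -54°, lat 8°.
Subsquare j=9, j=9: +9·0.0833333° lon, +9·0.0416667° lat → SW at lon -53.25°, lat 8.375°.
Extended square 1, 4: +1·0.00833333° lon, +4·0.00416667° lat → SW at lon -53.2417°, lat 8.39167°.
Cell spans 0.00833333° lon × 0.00416667° lat.
south 8.39167° N, north 8.39583° N.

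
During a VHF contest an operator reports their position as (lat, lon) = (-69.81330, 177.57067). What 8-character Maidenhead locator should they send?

Offset from 180°W / 90°S: lon 357.57067°, lat 20.18670°.
Field: 357.57067/20 → 17 → R, 20.18670/10 → 2 → C; chars RC.
Square: 17.57067/2 → 8, 0.18670/1 → 0; chars 80.
Subsquare: 1.57067/0.0833333 → 18 → s, 0.18670/0.0416667 → 4 → e; chars se.
Extended square: 0.07067/0.00833333 → 8, 0.02003/0.00416667 → 4; chars 84.

RC80se84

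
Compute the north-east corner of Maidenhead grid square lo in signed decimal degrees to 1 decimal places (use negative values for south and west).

60.0, 60.0

Field L=11, O=14: +11·20° lon, +14·10° lat → SW at lon 40°, lat 50°.
Cell spans 20° lon × 10° lat. NE corner is SW corner plus one full cell.
latitude 60.0, longitude 60.0.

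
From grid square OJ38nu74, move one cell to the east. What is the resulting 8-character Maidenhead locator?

Longitude extended square 7; +1 → 8.
The latitude characters are unchanged.

OJ38nu84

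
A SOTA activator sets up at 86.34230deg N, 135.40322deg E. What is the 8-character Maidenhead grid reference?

PR76qi82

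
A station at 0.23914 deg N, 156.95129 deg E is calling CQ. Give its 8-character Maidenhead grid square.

Add 180° to longitude and 90° to latitude: 336.95129, 90.23914.
Field (20°×10°, letters A–R): lon ⌊336.95129/20⌋ = 16 → Q; lat ⌊90.23914/10⌋ = 9 → J.
Square (2°×1°, digits 0–9): lon ⌊16.95129/2⌋ = 8; lat ⌊0.23914/1⌋ = 0.
Subsquare (5′×2.5′, letters a–x): lon ⌊0.95129/0.0833333⌋ = 11 → l; lat ⌊0.23914/0.0416667⌋ = 5 → f.
Extended square (30″×15″, digits 0–9): lon ⌊0.03462/0.00833333⌋ = 4; lat ⌊0.03081/0.00416667⌋ = 7.

QJ80lf47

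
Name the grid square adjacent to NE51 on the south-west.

Longitude square 5; −1 → 4.
Latitude square 1; −1 → 0.

NE40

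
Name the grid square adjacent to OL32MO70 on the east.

Longitude extended square 7; +1 → 8.
The latitude characters are unchanged.

OL32mo80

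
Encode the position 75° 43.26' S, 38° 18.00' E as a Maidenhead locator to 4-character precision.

KB94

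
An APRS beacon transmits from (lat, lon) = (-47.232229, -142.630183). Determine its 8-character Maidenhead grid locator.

BE82qs44

Add 180° to longitude and 90° to latitude: 37.36982, 42.76777.
Field (20°×10°, letters A–R): lon ⌊37.36982/20⌋ = 1 → B; lat ⌊42.76777/10⌋ = 4 → E.
Square (2°×1°, digits 0–9): lon ⌊17.36982/2⌋ = 8; lat ⌊2.76777/1⌋ = 2.
Subsquare (5′×2.5′, letters a–x): lon ⌊1.36982/0.0833333⌋ = 16 → q; lat ⌊0.76777/0.0416667⌋ = 18 → s.
Extended square (30″×15″, digits 0–9): lon ⌊0.03648/0.00833333⌋ = 4; lat ⌊0.01777/0.00416667⌋ = 4.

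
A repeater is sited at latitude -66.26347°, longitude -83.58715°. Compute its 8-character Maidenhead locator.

EC83er96

Offset from 180°W / 90°S: lon 96.41285°, lat 23.73653°.
Field: 96.41285/20 → 4 → E, 23.73653/10 → 2 → C; chars EC.
Square: 16.41285/2 → 8, 3.73653/1 → 3; chars 83.
Subsquare: 0.41285/0.0833333 → 4 → e, 0.73653/0.0416667 → 17 → r; chars er.
Extended square: 0.07952/0.00833333 → 9, 0.02820/0.00416667 → 6; chars 96.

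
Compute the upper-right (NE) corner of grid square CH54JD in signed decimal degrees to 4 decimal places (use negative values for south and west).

-15.8333, -129.1667

Field C=2, H=7: +2·20° lon, +7·10° lat → SW at lon -140°, lat -20°.
Square 5, 4: +5·2° lon, +4·1° lat → SW at lon -130°, lat -16°.
Subsquare j=9, d=3: +9·0.0833333° lon, +3·0.0416667° lat → SW at lon -129.25°, lat -15.875°.
Cell spans 0.0833333° lon × 0.0416667° lat. NE corner is SW corner plus one full cell.
latitude -15.8333, longitude -129.1667.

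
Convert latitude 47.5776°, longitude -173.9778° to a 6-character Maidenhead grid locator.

AN37an

Shift to the Maidenhead origin (180°W, 90°S): lon 6.0222, lat 137.5776.
Field: lon ⌊6.0222/20⌋ = 0 → A; lat ⌊137.5776/10⌋ = 13 → N.
Square: lon ⌊6.0222/2⌋ = 3; lat ⌊7.5776/1⌋ = 7.
Subsquare: lon ⌊0.0222/0.0833333⌋ = 0 → a; lat ⌊0.5776/0.0416667⌋ = 13 → n.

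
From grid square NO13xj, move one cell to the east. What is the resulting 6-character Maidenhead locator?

NO23aj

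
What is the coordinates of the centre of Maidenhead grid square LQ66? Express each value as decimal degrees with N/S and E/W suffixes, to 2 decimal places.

76.50° N, 53.00° E

Field L=11, Q=16: +11·20° lon, +16·10° lat → SW at lon 40°, lat 70°.
Square 6, 6: +6·2° lon, +6·1° lat → SW at lon 52°, lat 76°.
Cell spans 2° lon × 1° lat. Centre is SW corner plus half of each.
latitude 76.50° N, longitude 53.00° E.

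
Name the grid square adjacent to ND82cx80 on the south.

ND82cw89

Latitude extended square 0; −1 → -1, wraps to 9, carry into subsquare.
Latitude subsquare x = 23; −1 → 22 = w.
The longitude characters are unchanged.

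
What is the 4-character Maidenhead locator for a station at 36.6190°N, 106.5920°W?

Offset from 180°W / 90°S: lon 73.41°, lat 126.62°.
Field: 73.41/20 → 3 → D, 126.62/10 → 12 → M; chars DM.
Square: 13.41/2 → 6, 6.62/1 → 6; chars 66.

DM66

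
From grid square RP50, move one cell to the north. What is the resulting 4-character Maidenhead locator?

Latitude square 0; +1 → 1.
The longitude characters are unchanged.

RP51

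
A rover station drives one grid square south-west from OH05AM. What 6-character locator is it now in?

NH95xl

Longitude subsquare a = 0; −1 → -1, wraps to 23 = x, carry into square.
Longitude square 0; −1 → -1, wraps to 9, carry into field.
Longitude field O = 14; −1 → 13 = N.
Latitude subsquare m = 12; −1 → 11 = l.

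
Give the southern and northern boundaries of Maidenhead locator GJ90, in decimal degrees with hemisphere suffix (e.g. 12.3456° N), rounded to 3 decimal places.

0.000° N, 1.000° N

Field G=6, J=9: +6·20° lon, +9·10° lat → SW at lon -60°, lat 0°.
Square 9, 0: +9·2° lon, +0·1° lat → SW at lon -42°, lat 0°.
Cell spans 2° lon × 1° lat.
south 0.000° N, north 1.000° N.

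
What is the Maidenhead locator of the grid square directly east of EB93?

FB03

Longitude square 9; +1 → 10, wraps to 0, carry into field.
Longitude field E = 4; +1 → 5 = F.
The latitude characters are unchanged.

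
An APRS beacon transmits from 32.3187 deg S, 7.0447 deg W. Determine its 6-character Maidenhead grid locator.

IF67lq

Add 180° to longitude and 90° to latitude: 172.9553, 57.6813.
Field: 172.9553/20 → 8 → I, 57.6813/10 → 5 → F; chars IF.
Square: 12.9553/2 → 6, 7.6813/1 → 7; chars 67.
Subsquare: 0.9553/0.0833333 → 11 → l, 0.6813/0.0416667 → 16 → q; chars lq.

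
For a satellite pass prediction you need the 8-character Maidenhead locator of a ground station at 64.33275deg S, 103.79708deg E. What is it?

OC15vq50

Offset from 180°W / 90°S: lon 283.79708°, lat 25.66725°.
Field: lon ⌊283.79708/20⌋ = 14 → O; lat ⌊25.66725/10⌋ = 2 → C.
Square: lon ⌊3.79708/2⌋ = 1; lat ⌊5.66725/1⌋ = 5.
Subsquare: lon ⌊1.79708/0.0833333⌋ = 21 → v; lat ⌊0.66725/0.0416667⌋ = 16 → q.
Extended square: lon ⌊0.04708/0.00833333⌋ = 5; lat ⌊0.00058/0.00416667⌋ = 0.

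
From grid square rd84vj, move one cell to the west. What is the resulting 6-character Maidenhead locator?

Longitude subsquare v = 21; −1 → 20 = u.
The latitude characters are unchanged.

RD84uj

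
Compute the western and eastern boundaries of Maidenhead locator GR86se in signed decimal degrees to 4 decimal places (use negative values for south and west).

Field G=6, R=17: +6·20° lon, +17·10° lat → SW at lon -60°, lat 80°.
Square 8, 6: +8·2° lon, +6·1° lat → SW at lon -44°, lat 86°.
Subsquare s=18, e=4: +18·0.0833333° lon, +4·0.0416667° lat → SW at lon -42.5°, lat 86.1667°.
Cell spans 0.0833333° lon × 0.0416667° lat.
west -42.5000, east -42.4167.

-42.5000, -42.4167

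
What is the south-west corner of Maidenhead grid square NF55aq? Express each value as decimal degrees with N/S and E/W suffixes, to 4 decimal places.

34.3333° S, 90.0000° E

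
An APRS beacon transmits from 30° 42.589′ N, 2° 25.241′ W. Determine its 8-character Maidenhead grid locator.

Add 180° to longitude and 90° to latitude: 177.57932, 120.70982.
Field: lon ⌊177.57932/20⌋ = 8 → I; lat ⌊120.70982/10⌋ = 12 → M.
Square: lon ⌊17.57932/2⌋ = 8; lat ⌊0.70982/1⌋ = 0.
Subsquare: lon ⌊1.57932/0.0833333⌋ = 18 → s; lat ⌊0.70982/0.0416667⌋ = 17 → r.
Extended square: lon ⌊0.07932/0.00833333⌋ = 9; lat ⌊0.00148/0.00416667⌋ = 0.

IM80sr90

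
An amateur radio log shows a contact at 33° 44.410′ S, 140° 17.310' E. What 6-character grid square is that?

QF06dg

Shift to the Maidenhead origin (180°W, 90°S): lon 320.2885, lat 56.2598.
Field: lon ⌊320.2885/20⌋ = 16 → Q; lat ⌊56.2598/10⌋ = 5 → F.
Square: lon ⌊0.2885/2⌋ = 0; lat ⌊6.2598/1⌋ = 6.
Subsquare: lon ⌊0.2885/0.0833333⌋ = 3 → d; lat ⌊0.2598/0.0416667⌋ = 6 → g.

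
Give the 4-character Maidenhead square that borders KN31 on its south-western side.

KN20

Longitude square 3; −1 → 2.
Latitude square 1; −1 → 0.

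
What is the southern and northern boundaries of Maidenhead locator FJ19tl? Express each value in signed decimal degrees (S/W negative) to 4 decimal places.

Field F=5, J=9: +5·20° lon, +9·10° lat → SW at lon -80°, lat 0°.
Square 1, 9: +1·2° lon, +9·1° lat → SW at lon -78°, lat 9°.
Subsquare t=19, l=11: +19·0.0833333° lon, +11·0.0416667° lat → SW at lon -76.4167°, lat 9.45833°.
Cell spans 0.0833333° lon × 0.0416667° lat.
south 9.4583, north 9.5000.

9.4583, 9.5000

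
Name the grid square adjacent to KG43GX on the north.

Latitude subsquare x = 23; +1 → 24, wraps to 0 = a, carry into square.
Latitude square 3; +1 → 4.
The longitude characters are unchanged.

KG44ga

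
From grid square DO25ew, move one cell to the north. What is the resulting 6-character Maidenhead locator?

Latitude subsquare w = 22; +1 → 23 = x.
The longitude characters are unchanged.

DO25ex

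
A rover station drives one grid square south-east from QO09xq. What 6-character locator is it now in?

QO19ap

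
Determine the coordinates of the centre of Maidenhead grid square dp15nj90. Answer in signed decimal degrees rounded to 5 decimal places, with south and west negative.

65.37708, -116.83750

Field D=3, P=15: +3·20° lon, +15·10° lat → SW at lon -120°, lat 60°.
Square 1, 5: +1·2° lon, +5·1° lat → SW at lon -118°, lat 65°.
Subsquare n=13, j=9: +13·0.0833333° lon, +9·0.0416667° lat → SW at lon -116.917°, lat 65.375°.
Extended square 9, 0: +9·0.00833333° lon, +0·0.00416667° lat → SW at lon -116.842°, lat 65.375°.
Cell spans 0.00833333° lon × 0.00416667° lat. Centre is SW corner plus half of each.
latitude 65.37708, longitude -116.83750.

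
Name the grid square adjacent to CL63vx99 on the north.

Latitude extended square 9; +1 → 10, wraps to 0, carry into subsquare.
Latitude subsquare x = 23; +1 → 24, wraps to 0 = a, carry into square.
Latitude square 3; +1 → 4.
The longitude characters are unchanged.

CL64va90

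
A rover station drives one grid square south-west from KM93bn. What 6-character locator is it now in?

KM93am

Longitude subsquare b = 1; −1 → 0 = a.
Latitude subsquare n = 13; −1 → 12 = m.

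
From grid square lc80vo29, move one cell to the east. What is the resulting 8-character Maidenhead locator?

Longitude extended square 2; +1 → 3.
The latitude characters are unchanged.

LC80vo39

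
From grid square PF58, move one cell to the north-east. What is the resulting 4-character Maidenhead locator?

PF69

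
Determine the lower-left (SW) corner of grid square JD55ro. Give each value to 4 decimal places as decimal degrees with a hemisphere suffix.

54.4167° S, 11.4167° E

Field J=9, D=3: +9·20° lon, +3·10° lat → SW at lon 0°, lat -60°.
Square 5, 5: +5·2° lon, +5·1° lat → SW at lon 10°, lat -55°.
Subsquare r=17, o=14: +17·0.0833333° lon, +14·0.0416667° lat → SW at lon 11.4167°, lat -54.4167°.
latitude 54.4167° S, longitude 11.4167° E.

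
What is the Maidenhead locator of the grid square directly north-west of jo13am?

Longitude subsquare a = 0; −1 → -1, wraps to 23 = x, carry into square.
Longitude square 1; −1 → 0.
Latitude subsquare m = 12; +1 → 13 = n.

JO03xn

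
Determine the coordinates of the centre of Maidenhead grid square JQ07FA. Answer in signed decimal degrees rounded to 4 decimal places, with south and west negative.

77.0208, 0.4583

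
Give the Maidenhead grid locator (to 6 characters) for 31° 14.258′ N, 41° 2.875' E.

LM01mf

Add 180° to longitude and 90° to latitude: 221.0479, 121.2376.
Field (20°×10°, letters A–R): 221.0479/20 → 11 → L, 121.2376/10 → 12 → M; chars LM.
Square (2°×1°, digits 0–9): 1.0479/2 → 0, 1.2376/1 → 1; chars 01.
Subsquare (5′×2.5′, letters a–x): 1.0479/0.0833333 → 12 → m, 0.2376/0.0416667 → 5 → f; chars mf.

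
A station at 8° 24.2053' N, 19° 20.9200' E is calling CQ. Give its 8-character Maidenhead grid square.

JJ98qj16

Offset from 180°W / 90°S: lon 199.34867°, lat 98.40342°.
Field: 199.34867/20 → 9 → J, 98.40342/10 → 9 → J; chars JJ.
Square: 19.34867/2 → 9, 8.40342/1 → 8; chars 98.
Subsquare: 1.34867/0.0833333 → 16 → q, 0.40342/0.0416667 → 9 → j; chars qj.
Extended square: 0.01533/0.00833333 → 1, 0.02842/0.00416667 → 6; chars 16.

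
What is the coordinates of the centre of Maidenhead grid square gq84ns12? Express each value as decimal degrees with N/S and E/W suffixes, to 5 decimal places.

74.76042° N, 42.90417° W

Field G=6, Q=16: +6·20° lon, +16·10° lat → SW at lon -60°, lat 70°.
Square 8, 4: +8·2° lon, +4·1° lat → SW at lon -44°, lat 74°.
Subsquare n=13, s=18: +13·0.0833333° lon, +18·0.0416667° lat → SW at lon -42.9167°, lat 74.75°.
Extended square 1, 2: +1·0.00833333° lon, +2·0.00416667° lat → SW at lon -42.9083°, lat 74.7583°.
Cell spans 0.00833333° lon × 0.00416667° lat. Centre is SW corner plus half of each.
latitude 74.76042° N, longitude 42.90417° W.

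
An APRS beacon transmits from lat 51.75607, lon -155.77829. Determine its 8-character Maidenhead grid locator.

BO21cs61

Shift to the Maidenhead origin (180°W, 90°S): lon 24.22171, lat 141.75607.
Field: 24.22171/20 → 1 → B, 141.75607/10 → 14 → O; chars BO.
Square: 4.22171/2 → 2, 1.75607/1 → 1; chars 21.
Subsquare: 0.22171/0.0833333 → 2 → c, 0.75607/0.0416667 → 18 → s; chars cs.
Extended square: 0.05504/0.00833333 → 6, 0.00607/0.00416667 → 1; chars 61.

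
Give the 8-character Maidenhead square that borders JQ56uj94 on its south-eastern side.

Longitude extended square 9; +1 → 10, wraps to 0, carry into subsquare.
Longitude subsquare u = 20; +1 → 21 = v.
Latitude extended square 4; −1 → 3.

JQ56vj03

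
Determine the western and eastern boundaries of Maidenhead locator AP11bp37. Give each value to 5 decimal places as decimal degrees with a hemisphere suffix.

177.89167° W, 177.88333° W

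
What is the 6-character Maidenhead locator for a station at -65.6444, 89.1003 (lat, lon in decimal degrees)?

Add 180° to longitude and 90° to latitude: 269.1003, 24.3556.
Field: 269.1003/20 → 13 → N, 24.3556/10 → 2 → C; chars NC.
Square: 9.1003/2 → 4, 4.3556/1 → 4; chars 44.
Subsquare: 1.1003/0.0833333 → 13 → n, 0.3556/0.0416667 → 8 → i; chars ni.

NC44ni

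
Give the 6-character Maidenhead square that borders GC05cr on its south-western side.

Longitude subsquare c = 2; −1 → 1 = b.
Latitude subsquare r = 17; −1 → 16 = q.

GC05bq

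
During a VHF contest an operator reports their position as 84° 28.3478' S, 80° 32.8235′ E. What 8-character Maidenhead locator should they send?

NA05gm56

Add 180° to longitude and 90° to latitude: 260.54706, 5.52754.
Field: lon ⌊260.54706/20⌋ = 13 → N; lat ⌊5.52754/10⌋ = 0 → A.
Square: lon ⌊0.54706/2⌋ = 0; lat ⌊5.52754/1⌋ = 5.
Subsquare: lon ⌊0.54706/0.0833333⌋ = 6 → g; lat ⌊0.52754/0.0416667⌋ = 12 → m.
Extended square: lon ⌊0.04706/0.00833333⌋ = 5; lat ⌊0.02754/0.00416667⌋ = 6.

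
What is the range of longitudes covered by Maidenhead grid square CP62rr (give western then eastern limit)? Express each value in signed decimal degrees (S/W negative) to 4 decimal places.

-126.5833, -126.5000

Field C=2, P=15: +2·20° lon, +15·10° lat → SW at lon -140°, lat 60°.
Square 6, 2: +6·2° lon, +2·1° lat → SW at lon -128°, lat 62°.
Subsquare r=17, r=17: +17·0.0833333° lon, +17·0.0416667° lat → SW at lon -126.583°, lat 62.7083°.
Cell spans 0.0833333° lon × 0.0416667° lat.
west -126.5833, east -126.5000.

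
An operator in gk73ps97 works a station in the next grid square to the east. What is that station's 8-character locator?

Longitude extended square 9; +1 → 10, wraps to 0, carry into subsquare.
Longitude subsquare p = 15; +1 → 16 = q.
The latitude characters are unchanged.

GK73qs07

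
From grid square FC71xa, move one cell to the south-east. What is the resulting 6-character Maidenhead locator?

FC80ax

Longitude subsquare x = 23; +1 → 24, wraps to 0 = a, carry into square.
Longitude square 7; +1 → 8.
Latitude subsquare a = 0; −1 → -1, wraps to 23 = x, carry into square.
Latitude square 1; −1 → 0.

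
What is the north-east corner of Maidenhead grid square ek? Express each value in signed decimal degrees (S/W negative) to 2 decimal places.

20.00, -80.00

Field E=4, K=10: +4·20° lon, +10·10° lat → SW at lon -100°, lat 10°.
Cell spans 20° lon × 10° lat. NE corner is SW corner plus one full cell.
latitude 20.00, longitude -80.00.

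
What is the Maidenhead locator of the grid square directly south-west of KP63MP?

Longitude subsquare m = 12; −1 → 11 = l.
Latitude subsquare p = 15; −1 → 14 = o.

KP63lo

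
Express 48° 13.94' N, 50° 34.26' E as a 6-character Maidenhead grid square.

Shift to the Maidenhead origin (180°W, 90°S): lon 230.5710, lat 138.2323.
Field: 230.5710/20 → 11 → L, 138.2323/10 → 13 → N; chars LN.
Square: 10.5710/2 → 5, 8.2323/1 → 8; chars 58.
Subsquare: 0.5710/0.0833333 → 6 → g, 0.2323/0.0416667 → 5 → f; chars gf.

LN58gf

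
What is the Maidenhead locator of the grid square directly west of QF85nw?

QF85mw

Longitude subsquare n = 13; −1 → 12 = m.
The latitude characters are unchanged.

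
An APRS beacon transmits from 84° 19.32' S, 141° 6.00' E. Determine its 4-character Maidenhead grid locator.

Add 180° to longitude and 90° to latitude: 321.10, 5.68.
Field (20°×10°, letters A–R): lon ⌊321.10/20⌋ = 16 → Q; lat ⌊5.68/10⌋ = 0 → A.
Square (2°×1°, digits 0–9): lon ⌊1.10/2⌋ = 0; lat ⌊5.68/1⌋ = 5.

QA05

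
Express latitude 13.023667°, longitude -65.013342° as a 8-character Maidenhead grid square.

FK73la85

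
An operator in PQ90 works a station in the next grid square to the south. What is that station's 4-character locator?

Latitude square 0; −1 → -1, wraps to 9, carry into field.
Latitude field Q = 16; −1 → 15 = P.
The longitude characters are unchanged.

PP99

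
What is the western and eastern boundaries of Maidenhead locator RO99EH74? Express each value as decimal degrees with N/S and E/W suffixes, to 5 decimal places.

178.39167° E, 178.40000° E

Field R=17, O=14: +17·20° lon, +14·10° lat → SW at lon 160°, lat 50°.
Square 9, 9: +9·2° lon, +9·1° lat → SW at lon 178°, lat 59°.
Subsquare e=4, h=7: +4·0.0833333° lon, +7·0.0416667° lat → SW at lon 178.333°, lat 59.2917°.
Extended square 7, 4: +7·0.00833333° lon, +4·0.00416667° lat → SW at lon 178.392°, lat 59.3083°.
Cell spans 0.00833333° lon × 0.00416667° lat.
west 178.39167° E, east 178.40000° E.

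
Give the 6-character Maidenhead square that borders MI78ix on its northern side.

Latitude subsquare x = 23; +1 → 24, wraps to 0 = a, carry into square.
Latitude square 8; +1 → 9.
The longitude characters are unchanged.

MI79ia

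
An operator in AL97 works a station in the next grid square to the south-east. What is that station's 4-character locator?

Longitude square 9; +1 → 10, wraps to 0, carry into field.
Longitude field A = 0; +1 → 1 = B.
Latitude square 7; −1 → 6.

BL06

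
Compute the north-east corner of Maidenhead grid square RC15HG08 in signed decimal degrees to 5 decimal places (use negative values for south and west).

-64.71250, 162.59167

Field R=17, C=2: +17·20° lon, +2·10° lat → SW at lon 160°, lat -70°.
Square 1, 5: +1·2° lon, +5·1° lat → SW at lon 162°, lat -65°.
Subsquare h=7, g=6: +7·0.0833333° lon, +6·0.0416667° lat → SW at lon 162.583°, lat -64.75°.
Extended square 0, 8: +0·0.00833333° lon, +8·0.00416667° lat → SW at lon 162.583°, lat -64.7167°.
Cell spans 0.00833333° lon × 0.00416667° lat. NE corner is SW corner plus one full cell.
latitude -64.71250, longitude 162.59167.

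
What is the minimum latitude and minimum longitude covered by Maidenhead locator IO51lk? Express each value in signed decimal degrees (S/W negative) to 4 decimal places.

51.4167, -9.0833

Field I=8, O=14: +8·20° lon, +14·10° lat → SW at lon -20°, lat 50°.
Square 5, 1: +5·2° lon, +1·1° lat → SW at lon -10°, lat 51°.
Subsquare l=11, k=10: +11·0.0833333° lon, +10·0.0416667° lat → SW at lon -9.08333°, lat 51.4167°.
latitude 51.4167, longitude -9.0833.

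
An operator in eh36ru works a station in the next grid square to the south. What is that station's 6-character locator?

Latitude subsquare u = 20; −1 → 19 = t.
The longitude characters are unchanged.

EH36rt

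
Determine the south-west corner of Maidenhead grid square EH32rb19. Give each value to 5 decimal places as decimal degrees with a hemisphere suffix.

17.92083° S, 92.57500° W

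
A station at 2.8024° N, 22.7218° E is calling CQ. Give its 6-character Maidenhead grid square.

Add 180° to longitude and 90° to latitude: 202.7218, 92.8024.
Field (20°×10°, letters A–R): 202.7218/20 → 10 → K, 92.8024/10 → 9 → J; chars KJ.
Square (2°×1°, digits 0–9): 2.7218/2 → 1, 2.8024/1 → 2; chars 12.
Subsquare (5′×2.5′, letters a–x): 0.7218/0.0833333 → 8 → i, 0.8024/0.0416667 → 19 → t; chars it.

KJ12it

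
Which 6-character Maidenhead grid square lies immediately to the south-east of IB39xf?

IB49ae

Longitude subsquare x = 23; +1 → 24, wraps to 0 = a, carry into square.
Longitude square 3; +1 → 4.
Latitude subsquare f = 5; −1 → 4 = e.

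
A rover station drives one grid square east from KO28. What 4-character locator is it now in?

Longitude square 2; +1 → 3.
The latitude characters are unchanged.

KO38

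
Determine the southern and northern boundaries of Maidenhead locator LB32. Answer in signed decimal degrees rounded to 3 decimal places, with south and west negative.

-78.000, -77.000

Field L=11, B=1: +11·20° lon, +1·10° lat → SW at lon 40°, lat -80°.
Square 3, 2: +3·2° lon, +2·1° lat → SW at lon 46°, lat -78°.
Cell spans 2° lon × 1° lat.
south -78.000, north -77.000.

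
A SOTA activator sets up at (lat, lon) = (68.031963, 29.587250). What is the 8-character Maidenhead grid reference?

Offset from 180°W / 90°S: lon 209.58725°, lat 158.03196°.
Field: 209.58725/20 → 10 → K, 158.03196/10 → 15 → P; chars KP.
Square: 9.58725/2 → 4, 8.03196/1 → 8; chars 48.
Subsquare: 1.58725/0.0833333 → 19 → t, 0.03196/0.0416667 → 0 → a; chars ta.
Extended square: 0.00392/0.00833333 → 0, 0.03196/0.00416667 → 7; chars 07.

KP48ta07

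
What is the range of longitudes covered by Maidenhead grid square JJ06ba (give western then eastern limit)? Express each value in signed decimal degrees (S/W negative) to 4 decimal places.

Field J=9, J=9: +9·20° lon, +9·10° lat → SW at lon 0°, lat 0°.
Square 0, 6: +0·2° lon, +6·1° lat → SW at lon 0°, lat 6°.
Subsquare b=1, a=0: +1·0.0833333° lon, +0·0.0416667° lat → SW at lon 0.0833333°, lat 6°.
Cell spans 0.0833333° lon × 0.0416667° lat.
west 0.0833, east 0.1667.

0.0833, 0.1667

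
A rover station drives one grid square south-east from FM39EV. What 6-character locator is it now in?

Longitude subsquare e = 4; +1 → 5 = f.
Latitude subsquare v = 21; −1 → 20 = u.

FM39fu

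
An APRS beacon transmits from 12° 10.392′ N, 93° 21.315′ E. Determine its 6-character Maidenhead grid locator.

NK62qe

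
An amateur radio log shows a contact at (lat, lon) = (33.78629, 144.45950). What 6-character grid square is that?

QM23fs

Shift to the Maidenhead origin (180°W, 90°S): lon 324.4595, lat 123.7863.
Field: lon ⌊324.4595/20⌋ = 16 → Q; lat ⌊123.7863/10⌋ = 12 → M.
Square: lon ⌊4.4595/2⌋ = 2; lat ⌊3.7863/1⌋ = 3.
Subsquare: lon ⌊0.4595/0.0833333⌋ = 5 → f; lat ⌊0.7863/0.0416667⌋ = 18 → s.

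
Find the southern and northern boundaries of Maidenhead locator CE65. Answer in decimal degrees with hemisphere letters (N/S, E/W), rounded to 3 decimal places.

45.000° S, 44.000° S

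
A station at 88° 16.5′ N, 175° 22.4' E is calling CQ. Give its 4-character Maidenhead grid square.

RR78

Offset from 180°W / 90°S: lon 355.37°, lat 178.28°.
Field: 355.37/20 → 17 → R, 178.28/10 → 17 → R; chars RR.
Square: 15.37/2 → 7, 8.28/1 → 8; chars 78.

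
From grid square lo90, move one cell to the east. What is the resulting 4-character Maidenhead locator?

Longitude square 9; +1 → 10, wraps to 0, carry into field.
Longitude field L = 11; +1 → 12 = M.
The latitude characters are unchanged.

MO00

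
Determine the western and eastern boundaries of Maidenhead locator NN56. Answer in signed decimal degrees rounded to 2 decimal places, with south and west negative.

90.00, 92.00

Field N=13, N=13: +13·20° lon, +13·10° lat → SW at lon 80°, lat 40°.
Square 5, 6: +5·2° lon, +6·1° lat → SW at lon 90°, lat 46°.
Cell spans 2° lon × 1° lat.
west 90.00, east 92.00.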